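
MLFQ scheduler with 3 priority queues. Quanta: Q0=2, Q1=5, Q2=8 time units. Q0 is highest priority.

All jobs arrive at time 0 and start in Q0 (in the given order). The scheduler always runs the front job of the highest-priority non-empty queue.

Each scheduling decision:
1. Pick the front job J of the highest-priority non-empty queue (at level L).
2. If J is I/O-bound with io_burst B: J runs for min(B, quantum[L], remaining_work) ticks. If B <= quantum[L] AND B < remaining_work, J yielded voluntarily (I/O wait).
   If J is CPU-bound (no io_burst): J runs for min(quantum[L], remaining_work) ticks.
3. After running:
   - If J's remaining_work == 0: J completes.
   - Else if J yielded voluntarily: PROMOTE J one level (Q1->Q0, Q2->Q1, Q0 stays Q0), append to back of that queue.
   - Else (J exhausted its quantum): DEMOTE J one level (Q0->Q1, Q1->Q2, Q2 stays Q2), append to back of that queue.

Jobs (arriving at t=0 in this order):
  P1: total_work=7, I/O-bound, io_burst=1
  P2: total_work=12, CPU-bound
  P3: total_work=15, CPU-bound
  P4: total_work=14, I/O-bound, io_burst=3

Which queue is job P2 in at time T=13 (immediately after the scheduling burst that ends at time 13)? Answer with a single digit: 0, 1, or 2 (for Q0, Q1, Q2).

Answer: 1

Derivation:
t=0-1: P1@Q0 runs 1, rem=6, I/O yield, promote→Q0. Q0=[P2,P3,P4,P1] Q1=[] Q2=[]
t=1-3: P2@Q0 runs 2, rem=10, quantum used, demote→Q1. Q0=[P3,P4,P1] Q1=[P2] Q2=[]
t=3-5: P3@Q0 runs 2, rem=13, quantum used, demote→Q1. Q0=[P4,P1] Q1=[P2,P3] Q2=[]
t=5-7: P4@Q0 runs 2, rem=12, quantum used, demote→Q1. Q0=[P1] Q1=[P2,P3,P4] Q2=[]
t=7-8: P1@Q0 runs 1, rem=5, I/O yield, promote→Q0. Q0=[P1] Q1=[P2,P3,P4] Q2=[]
t=8-9: P1@Q0 runs 1, rem=4, I/O yield, promote→Q0. Q0=[P1] Q1=[P2,P3,P4] Q2=[]
t=9-10: P1@Q0 runs 1, rem=3, I/O yield, promote→Q0. Q0=[P1] Q1=[P2,P3,P4] Q2=[]
t=10-11: P1@Q0 runs 1, rem=2, I/O yield, promote→Q0. Q0=[P1] Q1=[P2,P3,P4] Q2=[]
t=11-12: P1@Q0 runs 1, rem=1, I/O yield, promote→Q0. Q0=[P1] Q1=[P2,P3,P4] Q2=[]
t=12-13: P1@Q0 runs 1, rem=0, completes. Q0=[] Q1=[P2,P3,P4] Q2=[]
t=13-18: P2@Q1 runs 5, rem=5, quantum used, demote→Q2. Q0=[] Q1=[P3,P4] Q2=[P2]
t=18-23: P3@Q1 runs 5, rem=8, quantum used, demote→Q2. Q0=[] Q1=[P4] Q2=[P2,P3]
t=23-26: P4@Q1 runs 3, rem=9, I/O yield, promote→Q0. Q0=[P4] Q1=[] Q2=[P2,P3]
t=26-28: P4@Q0 runs 2, rem=7, quantum used, demote→Q1. Q0=[] Q1=[P4] Q2=[P2,P3]
t=28-31: P4@Q1 runs 3, rem=4, I/O yield, promote→Q0. Q0=[P4] Q1=[] Q2=[P2,P3]
t=31-33: P4@Q0 runs 2, rem=2, quantum used, demote→Q1. Q0=[] Q1=[P4] Q2=[P2,P3]
t=33-35: P4@Q1 runs 2, rem=0, completes. Q0=[] Q1=[] Q2=[P2,P3]
t=35-40: P2@Q2 runs 5, rem=0, completes. Q0=[] Q1=[] Q2=[P3]
t=40-48: P3@Q2 runs 8, rem=0, completes. Q0=[] Q1=[] Q2=[]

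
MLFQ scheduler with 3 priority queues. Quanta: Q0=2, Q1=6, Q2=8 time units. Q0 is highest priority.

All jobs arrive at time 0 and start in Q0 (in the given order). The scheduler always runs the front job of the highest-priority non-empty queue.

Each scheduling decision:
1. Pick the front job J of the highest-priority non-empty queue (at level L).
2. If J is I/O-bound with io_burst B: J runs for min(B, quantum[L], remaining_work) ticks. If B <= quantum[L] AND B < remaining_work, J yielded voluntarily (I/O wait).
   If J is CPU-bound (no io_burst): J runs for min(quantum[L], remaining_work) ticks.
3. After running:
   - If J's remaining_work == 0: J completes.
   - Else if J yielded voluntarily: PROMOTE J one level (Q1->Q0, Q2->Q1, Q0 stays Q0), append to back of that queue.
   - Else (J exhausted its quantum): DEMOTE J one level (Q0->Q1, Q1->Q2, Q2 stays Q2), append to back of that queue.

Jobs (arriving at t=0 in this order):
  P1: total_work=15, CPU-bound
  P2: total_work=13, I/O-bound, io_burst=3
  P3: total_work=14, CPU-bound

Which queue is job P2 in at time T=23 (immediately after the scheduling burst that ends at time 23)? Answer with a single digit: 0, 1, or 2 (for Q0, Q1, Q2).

Answer: 1

Derivation:
t=0-2: P1@Q0 runs 2, rem=13, quantum used, demote→Q1. Q0=[P2,P3] Q1=[P1] Q2=[]
t=2-4: P2@Q0 runs 2, rem=11, quantum used, demote→Q1. Q0=[P3] Q1=[P1,P2] Q2=[]
t=4-6: P3@Q0 runs 2, rem=12, quantum used, demote→Q1. Q0=[] Q1=[P1,P2,P3] Q2=[]
t=6-12: P1@Q1 runs 6, rem=7, quantum used, demote→Q2. Q0=[] Q1=[P2,P3] Q2=[P1]
t=12-15: P2@Q1 runs 3, rem=8, I/O yield, promote→Q0. Q0=[P2] Q1=[P3] Q2=[P1]
t=15-17: P2@Q0 runs 2, rem=6, quantum used, demote→Q1. Q0=[] Q1=[P3,P2] Q2=[P1]
t=17-23: P3@Q1 runs 6, rem=6, quantum used, demote→Q2. Q0=[] Q1=[P2] Q2=[P1,P3]
t=23-26: P2@Q1 runs 3, rem=3, I/O yield, promote→Q0. Q0=[P2] Q1=[] Q2=[P1,P3]
t=26-28: P2@Q0 runs 2, rem=1, quantum used, demote→Q1. Q0=[] Q1=[P2] Q2=[P1,P3]
t=28-29: P2@Q1 runs 1, rem=0, completes. Q0=[] Q1=[] Q2=[P1,P3]
t=29-36: P1@Q2 runs 7, rem=0, completes. Q0=[] Q1=[] Q2=[P3]
t=36-42: P3@Q2 runs 6, rem=0, completes. Q0=[] Q1=[] Q2=[]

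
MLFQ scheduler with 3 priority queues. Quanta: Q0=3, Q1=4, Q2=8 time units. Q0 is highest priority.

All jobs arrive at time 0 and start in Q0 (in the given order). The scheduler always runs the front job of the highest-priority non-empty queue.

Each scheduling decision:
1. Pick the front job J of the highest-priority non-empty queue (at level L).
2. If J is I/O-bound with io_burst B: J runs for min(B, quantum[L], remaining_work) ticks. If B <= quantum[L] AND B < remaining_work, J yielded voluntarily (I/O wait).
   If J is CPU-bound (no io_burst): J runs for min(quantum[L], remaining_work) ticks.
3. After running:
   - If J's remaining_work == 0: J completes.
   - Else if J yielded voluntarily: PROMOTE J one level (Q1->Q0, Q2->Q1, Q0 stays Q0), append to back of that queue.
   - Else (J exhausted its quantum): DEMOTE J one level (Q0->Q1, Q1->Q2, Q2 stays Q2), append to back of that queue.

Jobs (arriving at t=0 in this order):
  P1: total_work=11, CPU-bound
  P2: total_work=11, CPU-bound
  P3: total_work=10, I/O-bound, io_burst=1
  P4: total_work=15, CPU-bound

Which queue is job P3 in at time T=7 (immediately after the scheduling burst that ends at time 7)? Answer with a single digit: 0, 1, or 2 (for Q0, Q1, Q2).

t=0-3: P1@Q0 runs 3, rem=8, quantum used, demote→Q1. Q0=[P2,P3,P4] Q1=[P1] Q2=[]
t=3-6: P2@Q0 runs 3, rem=8, quantum used, demote→Q1. Q0=[P3,P4] Q1=[P1,P2] Q2=[]
t=6-7: P3@Q0 runs 1, rem=9, I/O yield, promote→Q0. Q0=[P4,P3] Q1=[P1,P2] Q2=[]
t=7-10: P4@Q0 runs 3, rem=12, quantum used, demote→Q1. Q0=[P3] Q1=[P1,P2,P4] Q2=[]
t=10-11: P3@Q0 runs 1, rem=8, I/O yield, promote→Q0. Q0=[P3] Q1=[P1,P2,P4] Q2=[]
t=11-12: P3@Q0 runs 1, rem=7, I/O yield, promote→Q0. Q0=[P3] Q1=[P1,P2,P4] Q2=[]
t=12-13: P3@Q0 runs 1, rem=6, I/O yield, promote→Q0. Q0=[P3] Q1=[P1,P2,P4] Q2=[]
t=13-14: P3@Q0 runs 1, rem=5, I/O yield, promote→Q0. Q0=[P3] Q1=[P1,P2,P4] Q2=[]
t=14-15: P3@Q0 runs 1, rem=4, I/O yield, promote→Q0. Q0=[P3] Q1=[P1,P2,P4] Q2=[]
t=15-16: P3@Q0 runs 1, rem=3, I/O yield, promote→Q0. Q0=[P3] Q1=[P1,P2,P4] Q2=[]
t=16-17: P3@Q0 runs 1, rem=2, I/O yield, promote→Q0. Q0=[P3] Q1=[P1,P2,P4] Q2=[]
t=17-18: P3@Q0 runs 1, rem=1, I/O yield, promote→Q0. Q0=[P3] Q1=[P1,P2,P4] Q2=[]
t=18-19: P3@Q0 runs 1, rem=0, completes. Q0=[] Q1=[P1,P2,P4] Q2=[]
t=19-23: P1@Q1 runs 4, rem=4, quantum used, demote→Q2. Q0=[] Q1=[P2,P4] Q2=[P1]
t=23-27: P2@Q1 runs 4, rem=4, quantum used, demote→Q2. Q0=[] Q1=[P4] Q2=[P1,P2]
t=27-31: P4@Q1 runs 4, rem=8, quantum used, demote→Q2. Q0=[] Q1=[] Q2=[P1,P2,P4]
t=31-35: P1@Q2 runs 4, rem=0, completes. Q0=[] Q1=[] Q2=[P2,P4]
t=35-39: P2@Q2 runs 4, rem=0, completes. Q0=[] Q1=[] Q2=[P4]
t=39-47: P4@Q2 runs 8, rem=0, completes. Q0=[] Q1=[] Q2=[]

Answer: 0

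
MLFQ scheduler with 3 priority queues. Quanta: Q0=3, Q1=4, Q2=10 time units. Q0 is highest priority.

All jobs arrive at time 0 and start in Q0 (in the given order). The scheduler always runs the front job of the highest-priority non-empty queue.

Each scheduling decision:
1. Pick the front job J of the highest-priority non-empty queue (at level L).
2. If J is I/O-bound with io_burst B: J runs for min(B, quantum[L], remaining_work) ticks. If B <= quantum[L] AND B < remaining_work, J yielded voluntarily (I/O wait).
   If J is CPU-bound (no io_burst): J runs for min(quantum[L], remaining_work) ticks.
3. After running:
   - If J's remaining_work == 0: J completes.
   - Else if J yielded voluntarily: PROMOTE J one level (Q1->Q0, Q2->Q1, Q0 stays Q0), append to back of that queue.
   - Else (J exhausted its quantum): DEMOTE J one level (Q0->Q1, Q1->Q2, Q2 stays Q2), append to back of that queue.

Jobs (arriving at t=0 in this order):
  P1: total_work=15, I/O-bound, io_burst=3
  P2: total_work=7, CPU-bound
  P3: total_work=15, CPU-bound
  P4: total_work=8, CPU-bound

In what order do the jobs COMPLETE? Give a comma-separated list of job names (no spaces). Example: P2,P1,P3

t=0-3: P1@Q0 runs 3, rem=12, I/O yield, promote→Q0. Q0=[P2,P3,P4,P1] Q1=[] Q2=[]
t=3-6: P2@Q0 runs 3, rem=4, quantum used, demote→Q1. Q0=[P3,P4,P1] Q1=[P2] Q2=[]
t=6-9: P3@Q0 runs 3, rem=12, quantum used, demote→Q1. Q0=[P4,P1] Q1=[P2,P3] Q2=[]
t=9-12: P4@Q0 runs 3, rem=5, quantum used, demote→Q1. Q0=[P1] Q1=[P2,P3,P4] Q2=[]
t=12-15: P1@Q0 runs 3, rem=9, I/O yield, promote→Q0. Q0=[P1] Q1=[P2,P3,P4] Q2=[]
t=15-18: P1@Q0 runs 3, rem=6, I/O yield, promote→Q0. Q0=[P1] Q1=[P2,P3,P4] Q2=[]
t=18-21: P1@Q0 runs 3, rem=3, I/O yield, promote→Q0. Q0=[P1] Q1=[P2,P3,P4] Q2=[]
t=21-24: P1@Q0 runs 3, rem=0, completes. Q0=[] Q1=[P2,P3,P4] Q2=[]
t=24-28: P2@Q1 runs 4, rem=0, completes. Q0=[] Q1=[P3,P4] Q2=[]
t=28-32: P3@Q1 runs 4, rem=8, quantum used, demote→Q2. Q0=[] Q1=[P4] Q2=[P3]
t=32-36: P4@Q1 runs 4, rem=1, quantum used, demote→Q2. Q0=[] Q1=[] Q2=[P3,P4]
t=36-44: P3@Q2 runs 8, rem=0, completes. Q0=[] Q1=[] Q2=[P4]
t=44-45: P4@Q2 runs 1, rem=0, completes. Q0=[] Q1=[] Q2=[]

Answer: P1,P2,P3,P4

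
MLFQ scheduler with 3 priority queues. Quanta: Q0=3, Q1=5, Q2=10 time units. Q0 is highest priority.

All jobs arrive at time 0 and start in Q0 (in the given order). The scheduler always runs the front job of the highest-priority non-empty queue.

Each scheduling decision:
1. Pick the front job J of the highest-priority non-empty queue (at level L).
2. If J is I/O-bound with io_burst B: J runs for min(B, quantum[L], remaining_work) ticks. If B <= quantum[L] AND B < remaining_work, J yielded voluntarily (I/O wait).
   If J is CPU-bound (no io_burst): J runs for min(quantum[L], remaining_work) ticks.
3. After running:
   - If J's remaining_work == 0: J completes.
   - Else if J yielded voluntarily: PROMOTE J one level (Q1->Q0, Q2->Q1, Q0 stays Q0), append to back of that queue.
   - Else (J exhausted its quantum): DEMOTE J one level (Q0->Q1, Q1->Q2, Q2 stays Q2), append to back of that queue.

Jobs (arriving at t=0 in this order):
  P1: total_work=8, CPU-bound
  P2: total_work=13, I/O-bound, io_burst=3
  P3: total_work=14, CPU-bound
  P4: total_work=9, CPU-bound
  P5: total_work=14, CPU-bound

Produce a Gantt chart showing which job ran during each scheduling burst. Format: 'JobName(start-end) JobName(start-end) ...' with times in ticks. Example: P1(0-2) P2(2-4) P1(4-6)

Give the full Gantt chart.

Answer: P1(0-3) P2(3-6) P3(6-9) P4(9-12) P5(12-15) P2(15-18) P2(18-21) P2(21-24) P2(24-25) P1(25-30) P3(30-35) P4(35-40) P5(40-45) P3(45-51) P4(51-52) P5(52-58)

Derivation:
t=0-3: P1@Q0 runs 3, rem=5, quantum used, demote→Q1. Q0=[P2,P3,P4,P5] Q1=[P1] Q2=[]
t=3-6: P2@Q0 runs 3, rem=10, I/O yield, promote→Q0. Q0=[P3,P4,P5,P2] Q1=[P1] Q2=[]
t=6-9: P3@Q0 runs 3, rem=11, quantum used, demote→Q1. Q0=[P4,P5,P2] Q1=[P1,P3] Q2=[]
t=9-12: P4@Q0 runs 3, rem=6, quantum used, demote→Q1. Q0=[P5,P2] Q1=[P1,P3,P4] Q2=[]
t=12-15: P5@Q0 runs 3, rem=11, quantum used, demote→Q1. Q0=[P2] Q1=[P1,P3,P4,P5] Q2=[]
t=15-18: P2@Q0 runs 3, rem=7, I/O yield, promote→Q0. Q0=[P2] Q1=[P1,P3,P4,P5] Q2=[]
t=18-21: P2@Q0 runs 3, rem=4, I/O yield, promote→Q0. Q0=[P2] Q1=[P1,P3,P4,P5] Q2=[]
t=21-24: P2@Q0 runs 3, rem=1, I/O yield, promote→Q0. Q0=[P2] Q1=[P1,P3,P4,P5] Q2=[]
t=24-25: P2@Q0 runs 1, rem=0, completes. Q0=[] Q1=[P1,P3,P4,P5] Q2=[]
t=25-30: P1@Q1 runs 5, rem=0, completes. Q0=[] Q1=[P3,P4,P5] Q2=[]
t=30-35: P3@Q1 runs 5, rem=6, quantum used, demote→Q2. Q0=[] Q1=[P4,P5] Q2=[P3]
t=35-40: P4@Q1 runs 5, rem=1, quantum used, demote→Q2. Q0=[] Q1=[P5] Q2=[P3,P4]
t=40-45: P5@Q1 runs 5, rem=6, quantum used, demote→Q2. Q0=[] Q1=[] Q2=[P3,P4,P5]
t=45-51: P3@Q2 runs 6, rem=0, completes. Q0=[] Q1=[] Q2=[P4,P5]
t=51-52: P4@Q2 runs 1, rem=0, completes. Q0=[] Q1=[] Q2=[P5]
t=52-58: P5@Q2 runs 6, rem=0, completes. Q0=[] Q1=[] Q2=[]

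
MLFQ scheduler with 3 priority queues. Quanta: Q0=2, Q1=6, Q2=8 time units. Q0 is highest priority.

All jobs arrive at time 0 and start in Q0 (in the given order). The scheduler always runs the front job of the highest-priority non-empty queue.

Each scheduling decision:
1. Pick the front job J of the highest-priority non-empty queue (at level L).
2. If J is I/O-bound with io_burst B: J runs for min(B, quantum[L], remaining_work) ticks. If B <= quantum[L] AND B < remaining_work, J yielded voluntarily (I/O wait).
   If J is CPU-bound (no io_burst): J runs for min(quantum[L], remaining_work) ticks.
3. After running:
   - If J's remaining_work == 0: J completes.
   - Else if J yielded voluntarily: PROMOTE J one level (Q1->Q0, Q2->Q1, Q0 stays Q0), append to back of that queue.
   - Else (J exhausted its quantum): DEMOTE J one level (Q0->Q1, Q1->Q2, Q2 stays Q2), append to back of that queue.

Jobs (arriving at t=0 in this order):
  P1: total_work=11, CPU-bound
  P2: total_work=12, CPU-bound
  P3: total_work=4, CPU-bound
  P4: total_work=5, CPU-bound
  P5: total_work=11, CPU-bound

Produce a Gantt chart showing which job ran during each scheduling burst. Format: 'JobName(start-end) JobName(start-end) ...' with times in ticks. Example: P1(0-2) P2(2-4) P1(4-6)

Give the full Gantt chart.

Answer: P1(0-2) P2(2-4) P3(4-6) P4(6-8) P5(8-10) P1(10-16) P2(16-22) P3(22-24) P4(24-27) P5(27-33) P1(33-36) P2(36-40) P5(40-43)

Derivation:
t=0-2: P1@Q0 runs 2, rem=9, quantum used, demote→Q1. Q0=[P2,P3,P4,P5] Q1=[P1] Q2=[]
t=2-4: P2@Q0 runs 2, rem=10, quantum used, demote→Q1. Q0=[P3,P4,P5] Q1=[P1,P2] Q2=[]
t=4-6: P3@Q0 runs 2, rem=2, quantum used, demote→Q1. Q0=[P4,P5] Q1=[P1,P2,P3] Q2=[]
t=6-8: P4@Q0 runs 2, rem=3, quantum used, demote→Q1. Q0=[P5] Q1=[P1,P2,P3,P4] Q2=[]
t=8-10: P5@Q0 runs 2, rem=9, quantum used, demote→Q1. Q0=[] Q1=[P1,P2,P3,P4,P5] Q2=[]
t=10-16: P1@Q1 runs 6, rem=3, quantum used, demote→Q2. Q0=[] Q1=[P2,P3,P4,P5] Q2=[P1]
t=16-22: P2@Q1 runs 6, rem=4, quantum used, demote→Q2. Q0=[] Q1=[P3,P4,P5] Q2=[P1,P2]
t=22-24: P3@Q1 runs 2, rem=0, completes. Q0=[] Q1=[P4,P5] Q2=[P1,P2]
t=24-27: P4@Q1 runs 3, rem=0, completes. Q0=[] Q1=[P5] Q2=[P1,P2]
t=27-33: P5@Q1 runs 6, rem=3, quantum used, demote→Q2. Q0=[] Q1=[] Q2=[P1,P2,P5]
t=33-36: P1@Q2 runs 3, rem=0, completes. Q0=[] Q1=[] Q2=[P2,P5]
t=36-40: P2@Q2 runs 4, rem=0, completes. Q0=[] Q1=[] Q2=[P5]
t=40-43: P5@Q2 runs 3, rem=0, completes. Q0=[] Q1=[] Q2=[]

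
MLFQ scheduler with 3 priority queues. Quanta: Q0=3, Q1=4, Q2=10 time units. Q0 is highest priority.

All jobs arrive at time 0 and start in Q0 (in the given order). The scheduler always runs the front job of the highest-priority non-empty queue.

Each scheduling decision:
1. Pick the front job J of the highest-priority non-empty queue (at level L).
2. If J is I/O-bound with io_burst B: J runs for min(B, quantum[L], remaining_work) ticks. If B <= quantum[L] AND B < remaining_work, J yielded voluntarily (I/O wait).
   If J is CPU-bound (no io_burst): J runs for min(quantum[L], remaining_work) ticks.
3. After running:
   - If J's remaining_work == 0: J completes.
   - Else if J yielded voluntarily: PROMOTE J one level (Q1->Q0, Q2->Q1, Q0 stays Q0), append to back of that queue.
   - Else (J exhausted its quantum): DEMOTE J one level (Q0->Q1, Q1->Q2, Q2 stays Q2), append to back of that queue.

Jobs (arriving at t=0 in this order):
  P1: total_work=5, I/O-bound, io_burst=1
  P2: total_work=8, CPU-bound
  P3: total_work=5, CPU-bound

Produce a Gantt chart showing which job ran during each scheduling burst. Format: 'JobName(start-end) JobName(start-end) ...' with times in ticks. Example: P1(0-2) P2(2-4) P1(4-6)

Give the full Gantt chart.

Answer: P1(0-1) P2(1-4) P3(4-7) P1(7-8) P1(8-9) P1(9-10) P1(10-11) P2(11-15) P3(15-17) P2(17-18)

Derivation:
t=0-1: P1@Q0 runs 1, rem=4, I/O yield, promote→Q0. Q0=[P2,P3,P1] Q1=[] Q2=[]
t=1-4: P2@Q0 runs 3, rem=5, quantum used, demote→Q1. Q0=[P3,P1] Q1=[P2] Q2=[]
t=4-7: P3@Q0 runs 3, rem=2, quantum used, demote→Q1. Q0=[P1] Q1=[P2,P3] Q2=[]
t=7-8: P1@Q0 runs 1, rem=3, I/O yield, promote→Q0. Q0=[P1] Q1=[P2,P3] Q2=[]
t=8-9: P1@Q0 runs 1, rem=2, I/O yield, promote→Q0. Q0=[P1] Q1=[P2,P3] Q2=[]
t=9-10: P1@Q0 runs 1, rem=1, I/O yield, promote→Q0. Q0=[P1] Q1=[P2,P3] Q2=[]
t=10-11: P1@Q0 runs 1, rem=0, completes. Q0=[] Q1=[P2,P3] Q2=[]
t=11-15: P2@Q1 runs 4, rem=1, quantum used, demote→Q2. Q0=[] Q1=[P3] Q2=[P2]
t=15-17: P3@Q1 runs 2, rem=0, completes. Q0=[] Q1=[] Q2=[P2]
t=17-18: P2@Q2 runs 1, rem=0, completes. Q0=[] Q1=[] Q2=[]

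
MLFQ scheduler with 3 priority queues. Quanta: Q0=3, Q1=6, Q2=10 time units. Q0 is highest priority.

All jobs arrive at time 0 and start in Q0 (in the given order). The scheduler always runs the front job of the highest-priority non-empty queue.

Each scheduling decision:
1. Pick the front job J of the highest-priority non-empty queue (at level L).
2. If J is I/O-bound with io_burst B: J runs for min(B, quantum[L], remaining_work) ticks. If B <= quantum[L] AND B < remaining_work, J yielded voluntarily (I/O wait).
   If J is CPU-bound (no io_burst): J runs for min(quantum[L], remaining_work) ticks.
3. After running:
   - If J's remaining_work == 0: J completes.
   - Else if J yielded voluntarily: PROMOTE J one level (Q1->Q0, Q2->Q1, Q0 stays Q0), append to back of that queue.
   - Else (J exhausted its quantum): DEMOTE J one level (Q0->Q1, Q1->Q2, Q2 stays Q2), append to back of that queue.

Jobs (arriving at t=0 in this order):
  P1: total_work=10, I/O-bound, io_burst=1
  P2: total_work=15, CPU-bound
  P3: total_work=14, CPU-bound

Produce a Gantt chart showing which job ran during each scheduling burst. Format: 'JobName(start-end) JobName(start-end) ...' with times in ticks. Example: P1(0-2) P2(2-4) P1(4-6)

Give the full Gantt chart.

t=0-1: P1@Q0 runs 1, rem=9, I/O yield, promote→Q0. Q0=[P2,P3,P1] Q1=[] Q2=[]
t=1-4: P2@Q0 runs 3, rem=12, quantum used, demote→Q1. Q0=[P3,P1] Q1=[P2] Q2=[]
t=4-7: P3@Q0 runs 3, rem=11, quantum used, demote→Q1. Q0=[P1] Q1=[P2,P3] Q2=[]
t=7-8: P1@Q0 runs 1, rem=8, I/O yield, promote→Q0. Q0=[P1] Q1=[P2,P3] Q2=[]
t=8-9: P1@Q0 runs 1, rem=7, I/O yield, promote→Q0. Q0=[P1] Q1=[P2,P3] Q2=[]
t=9-10: P1@Q0 runs 1, rem=6, I/O yield, promote→Q0. Q0=[P1] Q1=[P2,P3] Q2=[]
t=10-11: P1@Q0 runs 1, rem=5, I/O yield, promote→Q0. Q0=[P1] Q1=[P2,P3] Q2=[]
t=11-12: P1@Q0 runs 1, rem=4, I/O yield, promote→Q0. Q0=[P1] Q1=[P2,P3] Q2=[]
t=12-13: P1@Q0 runs 1, rem=3, I/O yield, promote→Q0. Q0=[P1] Q1=[P2,P3] Q2=[]
t=13-14: P1@Q0 runs 1, rem=2, I/O yield, promote→Q0. Q0=[P1] Q1=[P2,P3] Q2=[]
t=14-15: P1@Q0 runs 1, rem=1, I/O yield, promote→Q0. Q0=[P1] Q1=[P2,P3] Q2=[]
t=15-16: P1@Q0 runs 1, rem=0, completes. Q0=[] Q1=[P2,P3] Q2=[]
t=16-22: P2@Q1 runs 6, rem=6, quantum used, demote→Q2. Q0=[] Q1=[P3] Q2=[P2]
t=22-28: P3@Q1 runs 6, rem=5, quantum used, demote→Q2. Q0=[] Q1=[] Q2=[P2,P3]
t=28-34: P2@Q2 runs 6, rem=0, completes. Q0=[] Q1=[] Q2=[P3]
t=34-39: P3@Q2 runs 5, rem=0, completes. Q0=[] Q1=[] Q2=[]

Answer: P1(0-1) P2(1-4) P3(4-7) P1(7-8) P1(8-9) P1(9-10) P1(10-11) P1(11-12) P1(12-13) P1(13-14) P1(14-15) P1(15-16) P2(16-22) P3(22-28) P2(28-34) P3(34-39)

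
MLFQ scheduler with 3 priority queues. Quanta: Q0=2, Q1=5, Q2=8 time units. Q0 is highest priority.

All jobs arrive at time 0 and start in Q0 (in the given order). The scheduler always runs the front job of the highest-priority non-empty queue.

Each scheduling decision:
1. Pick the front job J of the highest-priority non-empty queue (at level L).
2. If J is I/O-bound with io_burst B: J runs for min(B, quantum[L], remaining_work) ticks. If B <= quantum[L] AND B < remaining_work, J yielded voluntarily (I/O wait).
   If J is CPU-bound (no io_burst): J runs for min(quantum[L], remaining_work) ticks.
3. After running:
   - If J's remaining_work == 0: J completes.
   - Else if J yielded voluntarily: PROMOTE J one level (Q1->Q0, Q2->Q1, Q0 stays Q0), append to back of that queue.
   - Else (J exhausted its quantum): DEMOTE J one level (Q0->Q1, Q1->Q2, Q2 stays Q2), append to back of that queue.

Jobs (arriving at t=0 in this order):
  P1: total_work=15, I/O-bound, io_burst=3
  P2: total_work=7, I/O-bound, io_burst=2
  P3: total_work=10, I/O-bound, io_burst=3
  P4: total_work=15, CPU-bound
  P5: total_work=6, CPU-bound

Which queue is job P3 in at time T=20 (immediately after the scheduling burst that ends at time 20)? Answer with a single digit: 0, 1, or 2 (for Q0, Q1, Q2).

Answer: 1

Derivation:
t=0-2: P1@Q0 runs 2, rem=13, quantum used, demote→Q1. Q0=[P2,P3,P4,P5] Q1=[P1] Q2=[]
t=2-4: P2@Q0 runs 2, rem=5, I/O yield, promote→Q0. Q0=[P3,P4,P5,P2] Q1=[P1] Q2=[]
t=4-6: P3@Q0 runs 2, rem=8, quantum used, demote→Q1. Q0=[P4,P5,P2] Q1=[P1,P3] Q2=[]
t=6-8: P4@Q0 runs 2, rem=13, quantum used, demote→Q1. Q0=[P5,P2] Q1=[P1,P3,P4] Q2=[]
t=8-10: P5@Q0 runs 2, rem=4, quantum used, demote→Q1. Q0=[P2] Q1=[P1,P3,P4,P5] Q2=[]
t=10-12: P2@Q0 runs 2, rem=3, I/O yield, promote→Q0. Q0=[P2] Q1=[P1,P3,P4,P5] Q2=[]
t=12-14: P2@Q0 runs 2, rem=1, I/O yield, promote→Q0. Q0=[P2] Q1=[P1,P3,P4,P5] Q2=[]
t=14-15: P2@Q0 runs 1, rem=0, completes. Q0=[] Q1=[P1,P3,P4,P5] Q2=[]
t=15-18: P1@Q1 runs 3, rem=10, I/O yield, promote→Q0. Q0=[P1] Q1=[P3,P4,P5] Q2=[]
t=18-20: P1@Q0 runs 2, rem=8, quantum used, demote→Q1. Q0=[] Q1=[P3,P4,P5,P1] Q2=[]
t=20-23: P3@Q1 runs 3, rem=5, I/O yield, promote→Q0. Q0=[P3] Q1=[P4,P5,P1] Q2=[]
t=23-25: P3@Q0 runs 2, rem=3, quantum used, demote→Q1. Q0=[] Q1=[P4,P5,P1,P3] Q2=[]
t=25-30: P4@Q1 runs 5, rem=8, quantum used, demote→Q2. Q0=[] Q1=[P5,P1,P3] Q2=[P4]
t=30-34: P5@Q1 runs 4, rem=0, completes. Q0=[] Q1=[P1,P3] Q2=[P4]
t=34-37: P1@Q1 runs 3, rem=5, I/O yield, promote→Q0. Q0=[P1] Q1=[P3] Q2=[P4]
t=37-39: P1@Q0 runs 2, rem=3, quantum used, demote→Q1. Q0=[] Q1=[P3,P1] Q2=[P4]
t=39-42: P3@Q1 runs 3, rem=0, completes. Q0=[] Q1=[P1] Q2=[P4]
t=42-45: P1@Q1 runs 3, rem=0, completes. Q0=[] Q1=[] Q2=[P4]
t=45-53: P4@Q2 runs 8, rem=0, completes. Q0=[] Q1=[] Q2=[]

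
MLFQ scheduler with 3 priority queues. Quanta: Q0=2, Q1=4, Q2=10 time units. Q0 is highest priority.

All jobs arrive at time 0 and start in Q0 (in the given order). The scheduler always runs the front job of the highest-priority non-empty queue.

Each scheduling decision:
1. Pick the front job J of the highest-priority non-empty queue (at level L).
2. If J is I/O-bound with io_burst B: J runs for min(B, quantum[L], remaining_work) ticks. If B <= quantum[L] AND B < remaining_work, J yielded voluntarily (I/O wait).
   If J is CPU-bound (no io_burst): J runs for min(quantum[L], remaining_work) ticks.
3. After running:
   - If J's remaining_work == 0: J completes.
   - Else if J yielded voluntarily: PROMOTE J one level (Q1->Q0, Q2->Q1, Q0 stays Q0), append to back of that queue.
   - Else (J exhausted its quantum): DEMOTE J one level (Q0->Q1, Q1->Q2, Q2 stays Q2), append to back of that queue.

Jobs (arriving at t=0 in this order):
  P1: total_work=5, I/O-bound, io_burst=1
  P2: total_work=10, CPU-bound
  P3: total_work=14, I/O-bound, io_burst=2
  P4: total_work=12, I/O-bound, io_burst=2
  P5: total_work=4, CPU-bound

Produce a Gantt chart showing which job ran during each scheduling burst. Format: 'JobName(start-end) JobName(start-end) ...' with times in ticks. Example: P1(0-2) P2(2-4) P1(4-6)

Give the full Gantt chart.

t=0-1: P1@Q0 runs 1, rem=4, I/O yield, promote→Q0. Q0=[P2,P3,P4,P5,P1] Q1=[] Q2=[]
t=1-3: P2@Q0 runs 2, rem=8, quantum used, demote→Q1. Q0=[P3,P4,P5,P1] Q1=[P2] Q2=[]
t=3-5: P3@Q0 runs 2, rem=12, I/O yield, promote→Q0. Q0=[P4,P5,P1,P3] Q1=[P2] Q2=[]
t=5-7: P4@Q0 runs 2, rem=10, I/O yield, promote→Q0. Q0=[P5,P1,P3,P4] Q1=[P2] Q2=[]
t=7-9: P5@Q0 runs 2, rem=2, quantum used, demote→Q1. Q0=[P1,P3,P4] Q1=[P2,P5] Q2=[]
t=9-10: P1@Q0 runs 1, rem=3, I/O yield, promote→Q0. Q0=[P3,P4,P1] Q1=[P2,P5] Q2=[]
t=10-12: P3@Q0 runs 2, rem=10, I/O yield, promote→Q0. Q0=[P4,P1,P3] Q1=[P2,P5] Q2=[]
t=12-14: P4@Q0 runs 2, rem=8, I/O yield, promote→Q0. Q0=[P1,P3,P4] Q1=[P2,P5] Q2=[]
t=14-15: P1@Q0 runs 1, rem=2, I/O yield, promote→Q0. Q0=[P3,P4,P1] Q1=[P2,P5] Q2=[]
t=15-17: P3@Q0 runs 2, rem=8, I/O yield, promote→Q0. Q0=[P4,P1,P3] Q1=[P2,P5] Q2=[]
t=17-19: P4@Q0 runs 2, rem=6, I/O yield, promote→Q0. Q0=[P1,P3,P4] Q1=[P2,P5] Q2=[]
t=19-20: P1@Q0 runs 1, rem=1, I/O yield, promote→Q0. Q0=[P3,P4,P1] Q1=[P2,P5] Q2=[]
t=20-22: P3@Q0 runs 2, rem=6, I/O yield, promote→Q0. Q0=[P4,P1,P3] Q1=[P2,P5] Q2=[]
t=22-24: P4@Q0 runs 2, rem=4, I/O yield, promote→Q0. Q0=[P1,P3,P4] Q1=[P2,P5] Q2=[]
t=24-25: P1@Q0 runs 1, rem=0, completes. Q0=[P3,P4] Q1=[P2,P5] Q2=[]
t=25-27: P3@Q0 runs 2, rem=4, I/O yield, promote→Q0. Q0=[P4,P3] Q1=[P2,P5] Q2=[]
t=27-29: P4@Q0 runs 2, rem=2, I/O yield, promote→Q0. Q0=[P3,P4] Q1=[P2,P5] Q2=[]
t=29-31: P3@Q0 runs 2, rem=2, I/O yield, promote→Q0. Q0=[P4,P3] Q1=[P2,P5] Q2=[]
t=31-33: P4@Q0 runs 2, rem=0, completes. Q0=[P3] Q1=[P2,P5] Q2=[]
t=33-35: P3@Q0 runs 2, rem=0, completes. Q0=[] Q1=[P2,P5] Q2=[]
t=35-39: P2@Q1 runs 4, rem=4, quantum used, demote→Q2. Q0=[] Q1=[P5] Q2=[P2]
t=39-41: P5@Q1 runs 2, rem=0, completes. Q0=[] Q1=[] Q2=[P2]
t=41-45: P2@Q2 runs 4, rem=0, completes. Q0=[] Q1=[] Q2=[]

Answer: P1(0-1) P2(1-3) P3(3-5) P4(5-7) P5(7-9) P1(9-10) P3(10-12) P4(12-14) P1(14-15) P3(15-17) P4(17-19) P1(19-20) P3(20-22) P4(22-24) P1(24-25) P3(25-27) P4(27-29) P3(29-31) P4(31-33) P3(33-35) P2(35-39) P5(39-41) P2(41-45)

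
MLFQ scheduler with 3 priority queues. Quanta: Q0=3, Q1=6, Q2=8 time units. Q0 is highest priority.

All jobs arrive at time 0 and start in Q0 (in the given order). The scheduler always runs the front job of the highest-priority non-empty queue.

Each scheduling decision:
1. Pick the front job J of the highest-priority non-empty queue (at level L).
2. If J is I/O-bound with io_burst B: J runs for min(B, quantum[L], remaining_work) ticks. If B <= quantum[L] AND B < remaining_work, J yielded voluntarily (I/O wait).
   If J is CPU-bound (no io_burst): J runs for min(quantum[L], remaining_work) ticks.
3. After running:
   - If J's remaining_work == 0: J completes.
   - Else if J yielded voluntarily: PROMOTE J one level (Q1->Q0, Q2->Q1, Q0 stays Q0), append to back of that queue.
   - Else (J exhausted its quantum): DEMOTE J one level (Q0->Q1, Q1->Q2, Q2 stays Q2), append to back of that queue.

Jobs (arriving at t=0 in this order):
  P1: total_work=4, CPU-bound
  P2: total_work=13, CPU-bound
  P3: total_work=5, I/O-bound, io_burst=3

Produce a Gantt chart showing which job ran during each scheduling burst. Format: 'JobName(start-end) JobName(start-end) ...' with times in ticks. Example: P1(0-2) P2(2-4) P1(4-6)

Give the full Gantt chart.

Answer: P1(0-3) P2(3-6) P3(6-9) P3(9-11) P1(11-12) P2(12-18) P2(18-22)

Derivation:
t=0-3: P1@Q0 runs 3, rem=1, quantum used, demote→Q1. Q0=[P2,P3] Q1=[P1] Q2=[]
t=3-6: P2@Q0 runs 3, rem=10, quantum used, demote→Q1. Q0=[P3] Q1=[P1,P2] Q2=[]
t=6-9: P3@Q0 runs 3, rem=2, I/O yield, promote→Q0. Q0=[P3] Q1=[P1,P2] Q2=[]
t=9-11: P3@Q0 runs 2, rem=0, completes. Q0=[] Q1=[P1,P2] Q2=[]
t=11-12: P1@Q1 runs 1, rem=0, completes. Q0=[] Q1=[P2] Q2=[]
t=12-18: P2@Q1 runs 6, rem=4, quantum used, demote→Q2. Q0=[] Q1=[] Q2=[P2]
t=18-22: P2@Q2 runs 4, rem=0, completes. Q0=[] Q1=[] Q2=[]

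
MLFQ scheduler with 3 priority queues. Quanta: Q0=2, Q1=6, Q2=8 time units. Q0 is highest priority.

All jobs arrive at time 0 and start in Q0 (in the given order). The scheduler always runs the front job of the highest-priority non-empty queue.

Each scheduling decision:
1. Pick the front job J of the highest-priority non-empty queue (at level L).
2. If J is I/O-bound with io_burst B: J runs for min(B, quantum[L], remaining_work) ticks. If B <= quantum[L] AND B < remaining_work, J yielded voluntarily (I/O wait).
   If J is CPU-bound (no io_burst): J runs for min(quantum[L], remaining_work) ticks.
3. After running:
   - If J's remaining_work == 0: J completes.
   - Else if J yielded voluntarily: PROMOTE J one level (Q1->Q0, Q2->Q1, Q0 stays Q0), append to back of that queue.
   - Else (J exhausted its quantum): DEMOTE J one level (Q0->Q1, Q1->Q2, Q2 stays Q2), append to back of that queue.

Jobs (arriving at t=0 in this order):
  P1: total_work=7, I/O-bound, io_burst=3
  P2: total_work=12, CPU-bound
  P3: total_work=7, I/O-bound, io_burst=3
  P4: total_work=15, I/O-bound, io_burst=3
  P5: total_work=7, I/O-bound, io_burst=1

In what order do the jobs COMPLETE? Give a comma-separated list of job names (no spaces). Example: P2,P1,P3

Answer: P5,P1,P3,P4,P2

Derivation:
t=0-2: P1@Q0 runs 2, rem=5, quantum used, demote→Q1. Q0=[P2,P3,P4,P5] Q1=[P1] Q2=[]
t=2-4: P2@Q0 runs 2, rem=10, quantum used, demote→Q1. Q0=[P3,P4,P5] Q1=[P1,P2] Q2=[]
t=4-6: P3@Q0 runs 2, rem=5, quantum used, demote→Q1. Q0=[P4,P5] Q1=[P1,P2,P3] Q2=[]
t=6-8: P4@Q0 runs 2, rem=13, quantum used, demote→Q1. Q0=[P5] Q1=[P1,P2,P3,P4] Q2=[]
t=8-9: P5@Q0 runs 1, rem=6, I/O yield, promote→Q0. Q0=[P5] Q1=[P1,P2,P3,P4] Q2=[]
t=9-10: P5@Q0 runs 1, rem=5, I/O yield, promote→Q0. Q0=[P5] Q1=[P1,P2,P3,P4] Q2=[]
t=10-11: P5@Q0 runs 1, rem=4, I/O yield, promote→Q0. Q0=[P5] Q1=[P1,P2,P3,P4] Q2=[]
t=11-12: P5@Q0 runs 1, rem=3, I/O yield, promote→Q0. Q0=[P5] Q1=[P1,P2,P3,P4] Q2=[]
t=12-13: P5@Q0 runs 1, rem=2, I/O yield, promote→Q0. Q0=[P5] Q1=[P1,P2,P3,P4] Q2=[]
t=13-14: P5@Q0 runs 1, rem=1, I/O yield, promote→Q0. Q0=[P5] Q1=[P1,P2,P3,P4] Q2=[]
t=14-15: P5@Q0 runs 1, rem=0, completes. Q0=[] Q1=[P1,P2,P3,P4] Q2=[]
t=15-18: P1@Q1 runs 3, rem=2, I/O yield, promote→Q0. Q0=[P1] Q1=[P2,P3,P4] Q2=[]
t=18-20: P1@Q0 runs 2, rem=0, completes. Q0=[] Q1=[P2,P3,P4] Q2=[]
t=20-26: P2@Q1 runs 6, rem=4, quantum used, demote→Q2. Q0=[] Q1=[P3,P4] Q2=[P2]
t=26-29: P3@Q1 runs 3, rem=2, I/O yield, promote→Q0. Q0=[P3] Q1=[P4] Q2=[P2]
t=29-31: P3@Q0 runs 2, rem=0, completes. Q0=[] Q1=[P4] Q2=[P2]
t=31-34: P4@Q1 runs 3, rem=10, I/O yield, promote→Q0. Q0=[P4] Q1=[] Q2=[P2]
t=34-36: P4@Q0 runs 2, rem=8, quantum used, demote→Q1. Q0=[] Q1=[P4] Q2=[P2]
t=36-39: P4@Q1 runs 3, rem=5, I/O yield, promote→Q0. Q0=[P4] Q1=[] Q2=[P2]
t=39-41: P4@Q0 runs 2, rem=3, quantum used, demote→Q1. Q0=[] Q1=[P4] Q2=[P2]
t=41-44: P4@Q1 runs 3, rem=0, completes. Q0=[] Q1=[] Q2=[P2]
t=44-48: P2@Q2 runs 4, rem=0, completes. Q0=[] Q1=[] Q2=[]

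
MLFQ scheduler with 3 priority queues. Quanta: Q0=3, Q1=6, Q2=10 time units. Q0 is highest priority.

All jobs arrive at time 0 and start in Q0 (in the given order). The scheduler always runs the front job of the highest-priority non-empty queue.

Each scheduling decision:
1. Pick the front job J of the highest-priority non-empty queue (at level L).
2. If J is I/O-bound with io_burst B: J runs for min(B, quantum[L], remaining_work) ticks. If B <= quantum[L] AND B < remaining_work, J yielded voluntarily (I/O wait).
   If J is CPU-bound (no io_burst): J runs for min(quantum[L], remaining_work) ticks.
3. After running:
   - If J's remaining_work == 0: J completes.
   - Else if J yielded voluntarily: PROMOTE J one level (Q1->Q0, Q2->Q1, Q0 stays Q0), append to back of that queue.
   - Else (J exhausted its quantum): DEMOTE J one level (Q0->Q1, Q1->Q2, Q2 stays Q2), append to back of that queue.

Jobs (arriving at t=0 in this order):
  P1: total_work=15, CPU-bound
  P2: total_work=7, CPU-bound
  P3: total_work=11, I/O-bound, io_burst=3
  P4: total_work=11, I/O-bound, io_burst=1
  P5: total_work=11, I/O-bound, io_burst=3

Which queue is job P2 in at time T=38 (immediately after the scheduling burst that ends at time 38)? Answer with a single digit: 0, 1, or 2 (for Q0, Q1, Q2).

t=0-3: P1@Q0 runs 3, rem=12, quantum used, demote→Q1. Q0=[P2,P3,P4,P5] Q1=[P1] Q2=[]
t=3-6: P2@Q0 runs 3, rem=4, quantum used, demote→Q1. Q0=[P3,P4,P5] Q1=[P1,P2] Q2=[]
t=6-9: P3@Q0 runs 3, rem=8, I/O yield, promote→Q0. Q0=[P4,P5,P3] Q1=[P1,P2] Q2=[]
t=9-10: P4@Q0 runs 1, rem=10, I/O yield, promote→Q0. Q0=[P5,P3,P4] Q1=[P1,P2] Q2=[]
t=10-13: P5@Q0 runs 3, rem=8, I/O yield, promote→Q0. Q0=[P3,P4,P5] Q1=[P1,P2] Q2=[]
t=13-16: P3@Q0 runs 3, rem=5, I/O yield, promote→Q0. Q0=[P4,P5,P3] Q1=[P1,P2] Q2=[]
t=16-17: P4@Q0 runs 1, rem=9, I/O yield, promote→Q0. Q0=[P5,P3,P4] Q1=[P1,P2] Q2=[]
t=17-20: P5@Q0 runs 3, rem=5, I/O yield, promote→Q0. Q0=[P3,P4,P5] Q1=[P1,P2] Q2=[]
t=20-23: P3@Q0 runs 3, rem=2, I/O yield, promote→Q0. Q0=[P4,P5,P3] Q1=[P1,P2] Q2=[]
t=23-24: P4@Q0 runs 1, rem=8, I/O yield, promote→Q0. Q0=[P5,P3,P4] Q1=[P1,P2] Q2=[]
t=24-27: P5@Q0 runs 3, rem=2, I/O yield, promote→Q0. Q0=[P3,P4,P5] Q1=[P1,P2] Q2=[]
t=27-29: P3@Q0 runs 2, rem=0, completes. Q0=[P4,P5] Q1=[P1,P2] Q2=[]
t=29-30: P4@Q0 runs 1, rem=7, I/O yield, promote→Q0. Q0=[P5,P4] Q1=[P1,P2] Q2=[]
t=30-32: P5@Q0 runs 2, rem=0, completes. Q0=[P4] Q1=[P1,P2] Q2=[]
t=32-33: P4@Q0 runs 1, rem=6, I/O yield, promote→Q0. Q0=[P4] Q1=[P1,P2] Q2=[]
t=33-34: P4@Q0 runs 1, rem=5, I/O yield, promote→Q0. Q0=[P4] Q1=[P1,P2] Q2=[]
t=34-35: P4@Q0 runs 1, rem=4, I/O yield, promote→Q0. Q0=[P4] Q1=[P1,P2] Q2=[]
t=35-36: P4@Q0 runs 1, rem=3, I/O yield, promote→Q0. Q0=[P4] Q1=[P1,P2] Q2=[]
t=36-37: P4@Q0 runs 1, rem=2, I/O yield, promote→Q0. Q0=[P4] Q1=[P1,P2] Q2=[]
t=37-38: P4@Q0 runs 1, rem=1, I/O yield, promote→Q0. Q0=[P4] Q1=[P1,P2] Q2=[]
t=38-39: P4@Q0 runs 1, rem=0, completes. Q0=[] Q1=[P1,P2] Q2=[]
t=39-45: P1@Q1 runs 6, rem=6, quantum used, demote→Q2. Q0=[] Q1=[P2] Q2=[P1]
t=45-49: P2@Q1 runs 4, rem=0, completes. Q0=[] Q1=[] Q2=[P1]
t=49-55: P1@Q2 runs 6, rem=0, completes. Q0=[] Q1=[] Q2=[]

Answer: 1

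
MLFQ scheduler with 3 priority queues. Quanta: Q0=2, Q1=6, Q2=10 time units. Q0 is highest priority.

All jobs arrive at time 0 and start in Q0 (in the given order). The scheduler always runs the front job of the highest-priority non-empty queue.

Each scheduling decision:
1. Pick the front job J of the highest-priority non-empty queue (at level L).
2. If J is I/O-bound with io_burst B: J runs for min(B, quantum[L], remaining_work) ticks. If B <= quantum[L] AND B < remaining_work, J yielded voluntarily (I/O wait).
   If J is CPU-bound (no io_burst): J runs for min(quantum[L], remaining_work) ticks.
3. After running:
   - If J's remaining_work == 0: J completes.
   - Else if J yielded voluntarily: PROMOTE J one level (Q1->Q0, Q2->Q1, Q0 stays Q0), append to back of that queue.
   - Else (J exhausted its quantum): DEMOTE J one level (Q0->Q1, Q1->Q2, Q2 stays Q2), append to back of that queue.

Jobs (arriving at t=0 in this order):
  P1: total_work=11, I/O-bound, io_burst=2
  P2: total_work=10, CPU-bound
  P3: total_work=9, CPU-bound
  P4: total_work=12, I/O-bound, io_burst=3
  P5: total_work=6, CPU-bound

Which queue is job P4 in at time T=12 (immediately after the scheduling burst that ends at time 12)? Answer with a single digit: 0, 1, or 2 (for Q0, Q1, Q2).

t=0-2: P1@Q0 runs 2, rem=9, I/O yield, promote→Q0. Q0=[P2,P3,P4,P5,P1] Q1=[] Q2=[]
t=2-4: P2@Q0 runs 2, rem=8, quantum used, demote→Q1. Q0=[P3,P4,P5,P1] Q1=[P2] Q2=[]
t=4-6: P3@Q0 runs 2, rem=7, quantum used, demote→Q1. Q0=[P4,P5,P1] Q1=[P2,P3] Q2=[]
t=6-8: P4@Q0 runs 2, rem=10, quantum used, demote→Q1. Q0=[P5,P1] Q1=[P2,P3,P4] Q2=[]
t=8-10: P5@Q0 runs 2, rem=4, quantum used, demote→Q1. Q0=[P1] Q1=[P2,P3,P4,P5] Q2=[]
t=10-12: P1@Q0 runs 2, rem=7, I/O yield, promote→Q0. Q0=[P1] Q1=[P2,P3,P4,P5] Q2=[]
t=12-14: P1@Q0 runs 2, rem=5, I/O yield, promote→Q0. Q0=[P1] Q1=[P2,P3,P4,P5] Q2=[]
t=14-16: P1@Q0 runs 2, rem=3, I/O yield, promote→Q0. Q0=[P1] Q1=[P2,P3,P4,P5] Q2=[]
t=16-18: P1@Q0 runs 2, rem=1, I/O yield, promote→Q0. Q0=[P1] Q1=[P2,P3,P4,P5] Q2=[]
t=18-19: P1@Q0 runs 1, rem=0, completes. Q0=[] Q1=[P2,P3,P4,P5] Q2=[]
t=19-25: P2@Q1 runs 6, rem=2, quantum used, demote→Q2. Q0=[] Q1=[P3,P4,P5] Q2=[P2]
t=25-31: P3@Q1 runs 6, rem=1, quantum used, demote→Q2. Q0=[] Q1=[P4,P5] Q2=[P2,P3]
t=31-34: P4@Q1 runs 3, rem=7, I/O yield, promote→Q0. Q0=[P4] Q1=[P5] Q2=[P2,P3]
t=34-36: P4@Q0 runs 2, rem=5, quantum used, demote→Q1. Q0=[] Q1=[P5,P4] Q2=[P2,P3]
t=36-40: P5@Q1 runs 4, rem=0, completes. Q0=[] Q1=[P4] Q2=[P2,P3]
t=40-43: P4@Q1 runs 3, rem=2, I/O yield, promote→Q0. Q0=[P4] Q1=[] Q2=[P2,P3]
t=43-45: P4@Q0 runs 2, rem=0, completes. Q0=[] Q1=[] Q2=[P2,P3]
t=45-47: P2@Q2 runs 2, rem=0, completes. Q0=[] Q1=[] Q2=[P3]
t=47-48: P3@Q2 runs 1, rem=0, completes. Q0=[] Q1=[] Q2=[]

Answer: 1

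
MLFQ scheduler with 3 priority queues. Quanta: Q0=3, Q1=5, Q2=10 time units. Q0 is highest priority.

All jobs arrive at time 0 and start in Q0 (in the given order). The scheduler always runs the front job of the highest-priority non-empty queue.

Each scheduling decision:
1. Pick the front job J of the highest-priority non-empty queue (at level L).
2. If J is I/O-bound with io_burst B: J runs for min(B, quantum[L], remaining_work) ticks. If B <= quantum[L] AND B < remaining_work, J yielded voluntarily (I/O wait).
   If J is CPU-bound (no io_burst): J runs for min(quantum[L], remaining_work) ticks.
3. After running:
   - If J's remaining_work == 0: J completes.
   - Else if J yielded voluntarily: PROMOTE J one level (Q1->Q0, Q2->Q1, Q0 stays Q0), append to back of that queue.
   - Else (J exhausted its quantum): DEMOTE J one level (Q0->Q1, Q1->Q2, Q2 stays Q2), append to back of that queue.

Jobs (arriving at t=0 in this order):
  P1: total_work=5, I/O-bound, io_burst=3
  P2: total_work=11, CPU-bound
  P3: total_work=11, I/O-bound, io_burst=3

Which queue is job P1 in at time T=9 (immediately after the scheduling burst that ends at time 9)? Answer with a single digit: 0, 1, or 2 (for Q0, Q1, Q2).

t=0-3: P1@Q0 runs 3, rem=2, I/O yield, promote→Q0. Q0=[P2,P3,P1] Q1=[] Q2=[]
t=3-6: P2@Q0 runs 3, rem=8, quantum used, demote→Q1. Q0=[P3,P1] Q1=[P2] Q2=[]
t=6-9: P3@Q0 runs 3, rem=8, I/O yield, promote→Q0. Q0=[P1,P3] Q1=[P2] Q2=[]
t=9-11: P1@Q0 runs 2, rem=0, completes. Q0=[P3] Q1=[P2] Q2=[]
t=11-14: P3@Q0 runs 3, rem=5, I/O yield, promote→Q0. Q0=[P3] Q1=[P2] Q2=[]
t=14-17: P3@Q0 runs 3, rem=2, I/O yield, promote→Q0. Q0=[P3] Q1=[P2] Q2=[]
t=17-19: P3@Q0 runs 2, rem=0, completes. Q0=[] Q1=[P2] Q2=[]
t=19-24: P2@Q1 runs 5, rem=3, quantum used, demote→Q2. Q0=[] Q1=[] Q2=[P2]
t=24-27: P2@Q2 runs 3, rem=0, completes. Q0=[] Q1=[] Q2=[]

Answer: 0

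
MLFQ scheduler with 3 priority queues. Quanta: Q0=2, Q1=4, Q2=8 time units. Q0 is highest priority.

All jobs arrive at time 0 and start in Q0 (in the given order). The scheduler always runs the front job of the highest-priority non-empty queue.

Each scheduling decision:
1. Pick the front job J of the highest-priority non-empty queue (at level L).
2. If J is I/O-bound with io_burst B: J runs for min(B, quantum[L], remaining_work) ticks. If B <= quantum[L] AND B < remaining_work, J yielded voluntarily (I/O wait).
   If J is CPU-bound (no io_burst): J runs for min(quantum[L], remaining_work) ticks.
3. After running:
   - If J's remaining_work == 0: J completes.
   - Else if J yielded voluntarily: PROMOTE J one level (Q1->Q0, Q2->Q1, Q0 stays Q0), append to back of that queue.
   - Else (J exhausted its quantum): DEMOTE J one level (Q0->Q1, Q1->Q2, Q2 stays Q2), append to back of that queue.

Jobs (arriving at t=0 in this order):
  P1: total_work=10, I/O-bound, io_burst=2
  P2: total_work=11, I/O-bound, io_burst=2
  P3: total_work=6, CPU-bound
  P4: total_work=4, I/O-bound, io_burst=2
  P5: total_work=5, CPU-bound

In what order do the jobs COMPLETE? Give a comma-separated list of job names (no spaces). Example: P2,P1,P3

Answer: P4,P1,P2,P3,P5

Derivation:
t=0-2: P1@Q0 runs 2, rem=8, I/O yield, promote→Q0. Q0=[P2,P3,P4,P5,P1] Q1=[] Q2=[]
t=2-4: P2@Q0 runs 2, rem=9, I/O yield, promote→Q0. Q0=[P3,P4,P5,P1,P2] Q1=[] Q2=[]
t=4-6: P3@Q0 runs 2, rem=4, quantum used, demote→Q1. Q0=[P4,P5,P1,P2] Q1=[P3] Q2=[]
t=6-8: P4@Q0 runs 2, rem=2, I/O yield, promote→Q0. Q0=[P5,P1,P2,P4] Q1=[P3] Q2=[]
t=8-10: P5@Q0 runs 2, rem=3, quantum used, demote→Q1. Q0=[P1,P2,P4] Q1=[P3,P5] Q2=[]
t=10-12: P1@Q0 runs 2, rem=6, I/O yield, promote→Q0. Q0=[P2,P4,P1] Q1=[P3,P5] Q2=[]
t=12-14: P2@Q0 runs 2, rem=7, I/O yield, promote→Q0. Q0=[P4,P1,P2] Q1=[P3,P5] Q2=[]
t=14-16: P4@Q0 runs 2, rem=0, completes. Q0=[P1,P2] Q1=[P3,P5] Q2=[]
t=16-18: P1@Q0 runs 2, rem=4, I/O yield, promote→Q0. Q0=[P2,P1] Q1=[P3,P5] Q2=[]
t=18-20: P2@Q0 runs 2, rem=5, I/O yield, promote→Q0. Q0=[P1,P2] Q1=[P3,P5] Q2=[]
t=20-22: P1@Q0 runs 2, rem=2, I/O yield, promote→Q0. Q0=[P2,P1] Q1=[P3,P5] Q2=[]
t=22-24: P2@Q0 runs 2, rem=3, I/O yield, promote→Q0. Q0=[P1,P2] Q1=[P3,P5] Q2=[]
t=24-26: P1@Q0 runs 2, rem=0, completes. Q0=[P2] Q1=[P3,P5] Q2=[]
t=26-28: P2@Q0 runs 2, rem=1, I/O yield, promote→Q0. Q0=[P2] Q1=[P3,P5] Q2=[]
t=28-29: P2@Q0 runs 1, rem=0, completes. Q0=[] Q1=[P3,P5] Q2=[]
t=29-33: P3@Q1 runs 4, rem=0, completes. Q0=[] Q1=[P5] Q2=[]
t=33-36: P5@Q1 runs 3, rem=0, completes. Q0=[] Q1=[] Q2=[]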